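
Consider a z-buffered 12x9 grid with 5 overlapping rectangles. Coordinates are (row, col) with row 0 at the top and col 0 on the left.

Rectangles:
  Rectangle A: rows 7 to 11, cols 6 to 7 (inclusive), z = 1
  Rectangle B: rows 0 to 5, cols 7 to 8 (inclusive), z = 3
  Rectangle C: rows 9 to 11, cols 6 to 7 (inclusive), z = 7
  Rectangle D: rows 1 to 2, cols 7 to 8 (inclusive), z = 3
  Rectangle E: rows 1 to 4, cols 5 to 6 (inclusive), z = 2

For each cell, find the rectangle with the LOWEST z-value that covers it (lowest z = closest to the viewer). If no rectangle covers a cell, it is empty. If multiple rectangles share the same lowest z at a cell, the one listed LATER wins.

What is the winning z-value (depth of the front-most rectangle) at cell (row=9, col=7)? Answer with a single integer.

Answer: 1

Derivation:
Check cell (9,7):
  A: rows 7-11 cols 6-7 z=1 -> covers; best now A (z=1)
  B: rows 0-5 cols 7-8 -> outside (row miss)
  C: rows 9-11 cols 6-7 z=7 -> covers; best now A (z=1)
  D: rows 1-2 cols 7-8 -> outside (row miss)
  E: rows 1-4 cols 5-6 -> outside (row miss)
Winner: A at z=1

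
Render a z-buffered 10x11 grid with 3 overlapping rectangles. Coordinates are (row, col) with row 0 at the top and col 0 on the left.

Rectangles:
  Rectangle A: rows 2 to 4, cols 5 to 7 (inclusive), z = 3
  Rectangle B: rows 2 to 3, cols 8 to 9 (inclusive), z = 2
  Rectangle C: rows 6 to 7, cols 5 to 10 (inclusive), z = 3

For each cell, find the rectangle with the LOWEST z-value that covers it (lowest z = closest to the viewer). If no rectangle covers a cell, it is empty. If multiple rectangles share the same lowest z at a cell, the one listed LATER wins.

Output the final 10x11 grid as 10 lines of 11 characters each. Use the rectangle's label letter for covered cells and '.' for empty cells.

...........
...........
.....AAABB.
.....AAABB.
.....AAA...
...........
.....CCCCCC
.....CCCCCC
...........
...........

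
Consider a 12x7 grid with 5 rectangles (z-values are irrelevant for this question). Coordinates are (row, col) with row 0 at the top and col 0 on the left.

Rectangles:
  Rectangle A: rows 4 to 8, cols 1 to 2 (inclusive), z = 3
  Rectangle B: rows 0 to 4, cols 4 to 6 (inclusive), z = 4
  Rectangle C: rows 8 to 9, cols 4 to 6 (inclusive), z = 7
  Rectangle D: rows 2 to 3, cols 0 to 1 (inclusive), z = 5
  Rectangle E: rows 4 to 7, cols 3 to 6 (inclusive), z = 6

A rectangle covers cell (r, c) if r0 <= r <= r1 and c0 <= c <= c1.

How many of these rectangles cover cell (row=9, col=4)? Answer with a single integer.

Answer: 1

Derivation:
Check cell (9,4):
  A: rows 4-8 cols 1-2 -> outside (row miss)
  B: rows 0-4 cols 4-6 -> outside (row miss)
  C: rows 8-9 cols 4-6 -> covers
  D: rows 2-3 cols 0-1 -> outside (row miss)
  E: rows 4-7 cols 3-6 -> outside (row miss)
Count covering = 1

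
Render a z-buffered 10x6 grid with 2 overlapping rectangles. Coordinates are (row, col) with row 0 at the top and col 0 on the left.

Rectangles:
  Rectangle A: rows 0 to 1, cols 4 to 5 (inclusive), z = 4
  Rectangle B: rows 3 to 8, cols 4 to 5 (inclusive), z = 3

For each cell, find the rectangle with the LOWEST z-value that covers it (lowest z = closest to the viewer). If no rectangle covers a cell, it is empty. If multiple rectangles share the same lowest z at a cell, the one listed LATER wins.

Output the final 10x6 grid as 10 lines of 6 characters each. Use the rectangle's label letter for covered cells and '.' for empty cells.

....AA
....AA
......
....BB
....BB
....BB
....BB
....BB
....BB
......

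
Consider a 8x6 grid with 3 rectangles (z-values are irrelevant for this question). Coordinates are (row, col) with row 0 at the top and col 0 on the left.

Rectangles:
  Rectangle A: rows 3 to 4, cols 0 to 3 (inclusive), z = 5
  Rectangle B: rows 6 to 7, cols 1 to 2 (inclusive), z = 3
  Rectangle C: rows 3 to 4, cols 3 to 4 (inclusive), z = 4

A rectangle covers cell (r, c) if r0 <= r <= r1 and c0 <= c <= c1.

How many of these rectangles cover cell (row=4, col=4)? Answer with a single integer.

Check cell (4,4):
  A: rows 3-4 cols 0-3 -> outside (col miss)
  B: rows 6-7 cols 1-2 -> outside (row miss)
  C: rows 3-4 cols 3-4 -> covers
Count covering = 1

Answer: 1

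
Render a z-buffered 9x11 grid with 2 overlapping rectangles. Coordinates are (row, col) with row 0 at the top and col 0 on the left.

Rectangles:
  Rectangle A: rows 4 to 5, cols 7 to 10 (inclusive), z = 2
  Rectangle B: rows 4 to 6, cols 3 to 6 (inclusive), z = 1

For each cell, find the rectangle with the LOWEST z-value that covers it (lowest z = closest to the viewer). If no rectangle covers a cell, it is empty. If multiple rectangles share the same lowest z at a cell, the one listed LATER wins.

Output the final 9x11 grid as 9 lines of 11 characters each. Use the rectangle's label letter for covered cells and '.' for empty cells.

...........
...........
...........
...........
...BBBBAAAA
...BBBBAAAA
...BBBB....
...........
...........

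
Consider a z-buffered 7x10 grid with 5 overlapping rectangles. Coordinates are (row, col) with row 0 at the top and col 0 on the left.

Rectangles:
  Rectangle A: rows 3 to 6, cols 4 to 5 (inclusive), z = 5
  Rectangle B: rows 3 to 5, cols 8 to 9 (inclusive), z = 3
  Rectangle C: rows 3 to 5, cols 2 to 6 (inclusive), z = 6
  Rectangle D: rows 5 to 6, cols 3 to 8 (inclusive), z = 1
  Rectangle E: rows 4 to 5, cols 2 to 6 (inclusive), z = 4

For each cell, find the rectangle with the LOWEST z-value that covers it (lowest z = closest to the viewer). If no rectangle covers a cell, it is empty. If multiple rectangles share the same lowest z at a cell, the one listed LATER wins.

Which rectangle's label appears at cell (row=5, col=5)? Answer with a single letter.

Answer: D

Derivation:
Check cell (5,5):
  A: rows 3-6 cols 4-5 z=5 -> covers; best now A (z=5)
  B: rows 3-5 cols 8-9 -> outside (col miss)
  C: rows 3-5 cols 2-6 z=6 -> covers; best now A (z=5)
  D: rows 5-6 cols 3-8 z=1 -> covers; best now D (z=1)
  E: rows 4-5 cols 2-6 z=4 -> covers; best now D (z=1)
Winner: D at z=1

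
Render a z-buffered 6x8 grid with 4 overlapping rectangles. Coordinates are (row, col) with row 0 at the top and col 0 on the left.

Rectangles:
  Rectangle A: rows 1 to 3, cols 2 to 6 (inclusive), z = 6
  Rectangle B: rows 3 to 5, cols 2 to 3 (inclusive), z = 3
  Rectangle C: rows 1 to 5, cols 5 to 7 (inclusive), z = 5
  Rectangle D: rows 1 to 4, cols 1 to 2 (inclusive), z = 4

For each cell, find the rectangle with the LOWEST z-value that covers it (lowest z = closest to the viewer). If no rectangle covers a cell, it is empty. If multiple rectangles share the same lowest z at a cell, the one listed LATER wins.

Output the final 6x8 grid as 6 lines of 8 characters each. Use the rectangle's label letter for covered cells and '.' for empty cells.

........
.DDAACCC
.DDAACCC
.DBBACCC
.DBB.CCC
..BB.CCC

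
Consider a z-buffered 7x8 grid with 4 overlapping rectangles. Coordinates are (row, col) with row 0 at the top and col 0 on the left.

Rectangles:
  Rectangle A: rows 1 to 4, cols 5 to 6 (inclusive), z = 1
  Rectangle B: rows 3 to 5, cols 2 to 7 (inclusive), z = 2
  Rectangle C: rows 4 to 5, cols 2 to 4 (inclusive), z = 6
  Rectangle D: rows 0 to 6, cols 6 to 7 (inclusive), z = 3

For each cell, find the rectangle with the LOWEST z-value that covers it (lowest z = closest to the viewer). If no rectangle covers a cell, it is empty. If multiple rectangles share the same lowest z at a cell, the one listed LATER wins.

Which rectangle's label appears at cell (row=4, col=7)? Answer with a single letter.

Answer: B

Derivation:
Check cell (4,7):
  A: rows 1-4 cols 5-6 -> outside (col miss)
  B: rows 3-5 cols 2-7 z=2 -> covers; best now B (z=2)
  C: rows 4-5 cols 2-4 -> outside (col miss)
  D: rows 0-6 cols 6-7 z=3 -> covers; best now B (z=2)
Winner: B at z=2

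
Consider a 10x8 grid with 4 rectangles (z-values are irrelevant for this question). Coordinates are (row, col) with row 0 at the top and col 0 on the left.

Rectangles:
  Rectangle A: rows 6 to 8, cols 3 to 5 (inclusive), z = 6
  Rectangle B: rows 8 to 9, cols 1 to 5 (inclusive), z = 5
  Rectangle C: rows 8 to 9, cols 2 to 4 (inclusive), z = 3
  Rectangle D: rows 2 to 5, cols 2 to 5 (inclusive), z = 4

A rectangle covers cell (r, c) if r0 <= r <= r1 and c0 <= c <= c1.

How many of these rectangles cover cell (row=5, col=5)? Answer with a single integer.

Answer: 1

Derivation:
Check cell (5,5):
  A: rows 6-8 cols 3-5 -> outside (row miss)
  B: rows 8-9 cols 1-5 -> outside (row miss)
  C: rows 8-9 cols 2-4 -> outside (row miss)
  D: rows 2-5 cols 2-5 -> covers
Count covering = 1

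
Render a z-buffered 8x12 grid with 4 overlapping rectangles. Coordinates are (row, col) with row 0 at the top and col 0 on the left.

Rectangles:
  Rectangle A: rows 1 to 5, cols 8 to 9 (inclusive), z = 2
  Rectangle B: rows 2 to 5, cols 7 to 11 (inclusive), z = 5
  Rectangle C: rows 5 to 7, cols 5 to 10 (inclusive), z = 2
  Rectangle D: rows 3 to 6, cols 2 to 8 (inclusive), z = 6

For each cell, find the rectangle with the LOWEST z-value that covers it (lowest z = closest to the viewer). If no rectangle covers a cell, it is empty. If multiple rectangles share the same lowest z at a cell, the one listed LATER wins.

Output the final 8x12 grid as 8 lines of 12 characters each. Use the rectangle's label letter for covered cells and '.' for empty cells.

............
........AA..
.......BAABB
..DDDDDBAABB
..DDDDDBAABB
..DDDCCCCCCB
..DDDCCCCCC.
.....CCCCCC.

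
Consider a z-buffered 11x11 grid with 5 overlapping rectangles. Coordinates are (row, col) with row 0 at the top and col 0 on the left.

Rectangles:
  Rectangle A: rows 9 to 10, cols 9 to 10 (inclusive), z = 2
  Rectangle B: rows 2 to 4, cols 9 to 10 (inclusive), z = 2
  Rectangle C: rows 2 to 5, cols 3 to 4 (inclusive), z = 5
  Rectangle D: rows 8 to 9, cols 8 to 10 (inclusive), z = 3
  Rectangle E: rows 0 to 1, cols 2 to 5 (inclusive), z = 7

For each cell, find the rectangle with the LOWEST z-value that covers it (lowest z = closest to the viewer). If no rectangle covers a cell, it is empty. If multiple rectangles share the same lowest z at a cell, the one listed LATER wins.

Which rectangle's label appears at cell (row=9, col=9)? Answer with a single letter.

Answer: A

Derivation:
Check cell (9,9):
  A: rows 9-10 cols 9-10 z=2 -> covers; best now A (z=2)
  B: rows 2-4 cols 9-10 -> outside (row miss)
  C: rows 2-5 cols 3-4 -> outside (row miss)
  D: rows 8-9 cols 8-10 z=3 -> covers; best now A (z=2)
  E: rows 0-1 cols 2-5 -> outside (row miss)
Winner: A at z=2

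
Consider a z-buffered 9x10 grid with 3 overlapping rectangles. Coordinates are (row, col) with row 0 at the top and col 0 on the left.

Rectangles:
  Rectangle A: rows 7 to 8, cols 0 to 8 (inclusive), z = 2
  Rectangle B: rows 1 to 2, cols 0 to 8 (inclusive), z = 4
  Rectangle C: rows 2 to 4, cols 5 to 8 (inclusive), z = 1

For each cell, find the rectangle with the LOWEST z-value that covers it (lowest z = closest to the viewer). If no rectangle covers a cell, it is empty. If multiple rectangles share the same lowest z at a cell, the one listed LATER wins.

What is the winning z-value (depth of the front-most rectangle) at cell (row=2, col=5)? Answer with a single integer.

Check cell (2,5):
  A: rows 7-8 cols 0-8 -> outside (row miss)
  B: rows 1-2 cols 0-8 z=4 -> covers; best now B (z=4)
  C: rows 2-4 cols 5-8 z=1 -> covers; best now C (z=1)
Winner: C at z=1

Answer: 1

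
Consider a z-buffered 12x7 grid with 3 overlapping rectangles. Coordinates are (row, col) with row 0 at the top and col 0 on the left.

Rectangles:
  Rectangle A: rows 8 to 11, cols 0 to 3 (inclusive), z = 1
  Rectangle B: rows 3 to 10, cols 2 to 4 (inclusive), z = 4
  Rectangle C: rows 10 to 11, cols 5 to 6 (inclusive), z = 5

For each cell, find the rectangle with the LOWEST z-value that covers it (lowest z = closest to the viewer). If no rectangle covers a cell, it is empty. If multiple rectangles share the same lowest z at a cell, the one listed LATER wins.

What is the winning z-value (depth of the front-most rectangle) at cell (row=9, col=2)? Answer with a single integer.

Check cell (9,2):
  A: rows 8-11 cols 0-3 z=1 -> covers; best now A (z=1)
  B: rows 3-10 cols 2-4 z=4 -> covers; best now A (z=1)
  C: rows 10-11 cols 5-6 -> outside (row miss)
Winner: A at z=1

Answer: 1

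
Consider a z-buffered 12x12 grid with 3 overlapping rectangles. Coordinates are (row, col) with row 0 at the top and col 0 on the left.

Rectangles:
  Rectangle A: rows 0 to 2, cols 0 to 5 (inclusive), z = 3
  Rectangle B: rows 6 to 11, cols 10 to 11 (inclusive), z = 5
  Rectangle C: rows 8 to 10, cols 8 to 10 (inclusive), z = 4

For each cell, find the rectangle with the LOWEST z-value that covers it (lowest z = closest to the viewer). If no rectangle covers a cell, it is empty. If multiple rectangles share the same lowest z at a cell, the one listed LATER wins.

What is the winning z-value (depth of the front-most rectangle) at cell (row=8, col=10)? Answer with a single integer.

Check cell (8,10):
  A: rows 0-2 cols 0-5 -> outside (row miss)
  B: rows 6-11 cols 10-11 z=5 -> covers; best now B (z=5)
  C: rows 8-10 cols 8-10 z=4 -> covers; best now C (z=4)
Winner: C at z=4

Answer: 4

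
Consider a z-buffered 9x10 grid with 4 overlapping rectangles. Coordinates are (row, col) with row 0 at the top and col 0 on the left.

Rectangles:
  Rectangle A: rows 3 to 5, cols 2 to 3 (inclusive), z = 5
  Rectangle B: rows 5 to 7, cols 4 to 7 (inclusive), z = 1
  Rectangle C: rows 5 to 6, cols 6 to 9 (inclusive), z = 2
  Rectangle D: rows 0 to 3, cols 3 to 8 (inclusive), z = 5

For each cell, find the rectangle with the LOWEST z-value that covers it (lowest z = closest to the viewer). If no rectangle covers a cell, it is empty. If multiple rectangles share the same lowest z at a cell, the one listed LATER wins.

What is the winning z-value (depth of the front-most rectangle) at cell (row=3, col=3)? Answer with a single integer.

Answer: 5

Derivation:
Check cell (3,3):
  A: rows 3-5 cols 2-3 z=5 -> covers; best now A (z=5)
  B: rows 5-7 cols 4-7 -> outside (row miss)
  C: rows 5-6 cols 6-9 -> outside (row miss)
  D: rows 0-3 cols 3-8 z=5 -> covers; best now D (z=5)
Winner: D at z=5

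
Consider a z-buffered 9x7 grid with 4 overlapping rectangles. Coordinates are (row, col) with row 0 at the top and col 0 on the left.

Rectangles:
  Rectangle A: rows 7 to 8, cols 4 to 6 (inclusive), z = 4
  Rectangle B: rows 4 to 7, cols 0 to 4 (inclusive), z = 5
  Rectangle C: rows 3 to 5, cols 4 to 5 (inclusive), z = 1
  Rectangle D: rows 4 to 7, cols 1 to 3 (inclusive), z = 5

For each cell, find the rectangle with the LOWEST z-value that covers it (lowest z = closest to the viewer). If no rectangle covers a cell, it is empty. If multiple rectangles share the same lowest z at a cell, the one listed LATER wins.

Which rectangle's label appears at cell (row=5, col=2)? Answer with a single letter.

Answer: D

Derivation:
Check cell (5,2):
  A: rows 7-8 cols 4-6 -> outside (row miss)
  B: rows 4-7 cols 0-4 z=5 -> covers; best now B (z=5)
  C: rows 3-5 cols 4-5 -> outside (col miss)
  D: rows 4-7 cols 1-3 z=5 -> covers; best now D (z=5)
Winner: D at z=5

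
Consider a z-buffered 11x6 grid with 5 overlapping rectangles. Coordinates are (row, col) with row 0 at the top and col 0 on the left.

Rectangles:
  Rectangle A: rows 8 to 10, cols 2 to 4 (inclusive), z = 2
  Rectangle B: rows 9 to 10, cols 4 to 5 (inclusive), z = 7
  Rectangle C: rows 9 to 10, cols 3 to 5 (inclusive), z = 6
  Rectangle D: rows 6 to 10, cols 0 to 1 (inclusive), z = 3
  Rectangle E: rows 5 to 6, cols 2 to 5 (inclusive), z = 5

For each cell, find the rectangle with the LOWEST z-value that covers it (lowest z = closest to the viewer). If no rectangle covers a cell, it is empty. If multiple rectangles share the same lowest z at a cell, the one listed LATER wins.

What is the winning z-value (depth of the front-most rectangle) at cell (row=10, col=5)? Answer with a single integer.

Check cell (10,5):
  A: rows 8-10 cols 2-4 -> outside (col miss)
  B: rows 9-10 cols 4-5 z=7 -> covers; best now B (z=7)
  C: rows 9-10 cols 3-5 z=6 -> covers; best now C (z=6)
  D: rows 6-10 cols 0-1 -> outside (col miss)
  E: rows 5-6 cols 2-5 -> outside (row miss)
Winner: C at z=6

Answer: 6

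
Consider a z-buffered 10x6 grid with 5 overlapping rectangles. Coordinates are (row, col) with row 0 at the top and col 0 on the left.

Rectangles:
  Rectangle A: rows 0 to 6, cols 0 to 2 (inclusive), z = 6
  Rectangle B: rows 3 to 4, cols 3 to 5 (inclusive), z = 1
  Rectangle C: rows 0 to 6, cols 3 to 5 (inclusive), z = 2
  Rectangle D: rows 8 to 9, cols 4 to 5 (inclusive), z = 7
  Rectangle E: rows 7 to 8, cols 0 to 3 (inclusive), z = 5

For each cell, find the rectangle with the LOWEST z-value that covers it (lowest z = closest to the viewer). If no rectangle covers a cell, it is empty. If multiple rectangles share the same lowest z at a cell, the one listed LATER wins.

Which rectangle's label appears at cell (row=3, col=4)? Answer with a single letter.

Answer: B

Derivation:
Check cell (3,4):
  A: rows 0-6 cols 0-2 -> outside (col miss)
  B: rows 3-4 cols 3-5 z=1 -> covers; best now B (z=1)
  C: rows 0-6 cols 3-5 z=2 -> covers; best now B (z=1)
  D: rows 8-9 cols 4-5 -> outside (row miss)
  E: rows 7-8 cols 0-3 -> outside (row miss)
Winner: B at z=1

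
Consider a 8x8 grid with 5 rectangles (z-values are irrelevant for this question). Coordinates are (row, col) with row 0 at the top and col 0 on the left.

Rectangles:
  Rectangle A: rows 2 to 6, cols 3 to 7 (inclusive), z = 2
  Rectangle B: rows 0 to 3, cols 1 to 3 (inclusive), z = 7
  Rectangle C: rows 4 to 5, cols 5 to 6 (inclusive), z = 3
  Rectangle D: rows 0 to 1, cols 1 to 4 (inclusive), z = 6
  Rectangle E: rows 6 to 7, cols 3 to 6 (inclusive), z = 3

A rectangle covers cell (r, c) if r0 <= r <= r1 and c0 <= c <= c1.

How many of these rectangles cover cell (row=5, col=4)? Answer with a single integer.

Check cell (5,4):
  A: rows 2-6 cols 3-7 -> covers
  B: rows 0-3 cols 1-3 -> outside (row miss)
  C: rows 4-5 cols 5-6 -> outside (col miss)
  D: rows 0-1 cols 1-4 -> outside (row miss)
  E: rows 6-7 cols 3-6 -> outside (row miss)
Count covering = 1

Answer: 1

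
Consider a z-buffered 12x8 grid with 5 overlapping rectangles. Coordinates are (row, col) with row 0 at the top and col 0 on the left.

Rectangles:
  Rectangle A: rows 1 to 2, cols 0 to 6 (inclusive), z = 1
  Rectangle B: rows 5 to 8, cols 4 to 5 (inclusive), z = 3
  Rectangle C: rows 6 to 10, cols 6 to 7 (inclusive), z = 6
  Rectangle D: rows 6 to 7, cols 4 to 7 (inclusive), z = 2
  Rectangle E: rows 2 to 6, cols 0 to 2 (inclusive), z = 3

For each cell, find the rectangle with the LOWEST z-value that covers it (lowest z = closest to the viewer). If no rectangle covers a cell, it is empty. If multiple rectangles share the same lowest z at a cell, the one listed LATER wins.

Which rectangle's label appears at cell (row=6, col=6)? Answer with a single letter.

Answer: D

Derivation:
Check cell (6,6):
  A: rows 1-2 cols 0-6 -> outside (row miss)
  B: rows 5-8 cols 4-5 -> outside (col miss)
  C: rows 6-10 cols 6-7 z=6 -> covers; best now C (z=6)
  D: rows 6-7 cols 4-7 z=2 -> covers; best now D (z=2)
  E: rows 2-6 cols 0-2 -> outside (col miss)
Winner: D at z=2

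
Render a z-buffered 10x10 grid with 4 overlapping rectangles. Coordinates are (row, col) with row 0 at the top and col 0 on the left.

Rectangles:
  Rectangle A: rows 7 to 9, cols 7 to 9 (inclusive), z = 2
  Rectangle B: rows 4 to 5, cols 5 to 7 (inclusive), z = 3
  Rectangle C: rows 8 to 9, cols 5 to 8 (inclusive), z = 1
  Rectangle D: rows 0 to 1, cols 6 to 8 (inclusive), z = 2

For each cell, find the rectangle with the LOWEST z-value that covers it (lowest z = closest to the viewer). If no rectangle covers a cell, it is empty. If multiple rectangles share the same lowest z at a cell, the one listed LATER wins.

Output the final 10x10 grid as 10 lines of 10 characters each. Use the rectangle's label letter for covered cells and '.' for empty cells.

......DDD.
......DDD.
..........
..........
.....BBB..
.....BBB..
..........
.......AAA
.....CCCCA
.....CCCCA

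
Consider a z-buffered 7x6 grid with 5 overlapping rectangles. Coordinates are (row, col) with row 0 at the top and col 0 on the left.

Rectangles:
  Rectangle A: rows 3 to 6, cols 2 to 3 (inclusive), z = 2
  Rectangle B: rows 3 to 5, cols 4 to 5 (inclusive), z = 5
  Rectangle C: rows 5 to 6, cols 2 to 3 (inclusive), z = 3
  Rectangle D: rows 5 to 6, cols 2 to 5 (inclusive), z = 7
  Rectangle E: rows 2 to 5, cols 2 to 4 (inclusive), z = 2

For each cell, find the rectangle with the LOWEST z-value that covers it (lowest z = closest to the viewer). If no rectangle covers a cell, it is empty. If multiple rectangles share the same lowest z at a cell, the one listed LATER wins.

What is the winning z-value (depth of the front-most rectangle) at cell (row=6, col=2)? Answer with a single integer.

Check cell (6,2):
  A: rows 3-6 cols 2-3 z=2 -> covers; best now A (z=2)
  B: rows 3-5 cols 4-5 -> outside (row miss)
  C: rows 5-6 cols 2-3 z=3 -> covers; best now A (z=2)
  D: rows 5-6 cols 2-5 z=7 -> covers; best now A (z=2)
  E: rows 2-5 cols 2-4 -> outside (row miss)
Winner: A at z=2

Answer: 2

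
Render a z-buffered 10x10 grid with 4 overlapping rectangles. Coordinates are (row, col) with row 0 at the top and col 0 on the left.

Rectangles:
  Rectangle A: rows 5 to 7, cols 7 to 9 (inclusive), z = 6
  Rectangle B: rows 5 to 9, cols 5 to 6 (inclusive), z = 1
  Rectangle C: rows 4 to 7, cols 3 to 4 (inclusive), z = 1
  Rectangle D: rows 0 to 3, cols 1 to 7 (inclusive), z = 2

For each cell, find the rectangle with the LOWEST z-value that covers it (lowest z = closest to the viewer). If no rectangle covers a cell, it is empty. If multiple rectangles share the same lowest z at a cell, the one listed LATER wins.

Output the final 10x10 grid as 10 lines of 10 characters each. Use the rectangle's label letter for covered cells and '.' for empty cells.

.DDDDDDD..
.DDDDDDD..
.DDDDDDD..
.DDDDDDD..
...CC.....
...CCBBAAA
...CCBBAAA
...CCBBAAA
.....BB...
.....BB...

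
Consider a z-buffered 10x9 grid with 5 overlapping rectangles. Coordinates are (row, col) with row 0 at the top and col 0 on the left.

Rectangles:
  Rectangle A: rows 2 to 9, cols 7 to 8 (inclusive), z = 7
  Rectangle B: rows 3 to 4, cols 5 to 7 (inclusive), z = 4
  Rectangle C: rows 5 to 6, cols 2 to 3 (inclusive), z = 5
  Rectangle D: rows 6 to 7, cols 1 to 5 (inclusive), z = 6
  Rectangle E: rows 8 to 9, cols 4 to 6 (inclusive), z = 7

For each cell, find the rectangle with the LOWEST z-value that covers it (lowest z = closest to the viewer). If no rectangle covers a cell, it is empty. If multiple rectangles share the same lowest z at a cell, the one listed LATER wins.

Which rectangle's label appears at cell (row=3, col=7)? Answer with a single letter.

Check cell (3,7):
  A: rows 2-9 cols 7-8 z=7 -> covers; best now A (z=7)
  B: rows 3-4 cols 5-7 z=4 -> covers; best now B (z=4)
  C: rows 5-6 cols 2-3 -> outside (row miss)
  D: rows 6-7 cols 1-5 -> outside (row miss)
  E: rows 8-9 cols 4-6 -> outside (row miss)
Winner: B at z=4

Answer: B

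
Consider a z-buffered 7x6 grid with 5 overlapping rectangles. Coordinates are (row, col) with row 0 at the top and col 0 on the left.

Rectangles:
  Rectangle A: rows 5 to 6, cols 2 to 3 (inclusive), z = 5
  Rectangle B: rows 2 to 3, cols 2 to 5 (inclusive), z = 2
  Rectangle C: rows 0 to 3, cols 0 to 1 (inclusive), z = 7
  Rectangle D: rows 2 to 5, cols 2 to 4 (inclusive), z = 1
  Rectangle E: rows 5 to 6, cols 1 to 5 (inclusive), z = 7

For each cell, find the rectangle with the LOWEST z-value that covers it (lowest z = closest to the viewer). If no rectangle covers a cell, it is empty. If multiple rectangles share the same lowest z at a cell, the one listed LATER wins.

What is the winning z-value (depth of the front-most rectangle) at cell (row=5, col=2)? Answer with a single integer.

Check cell (5,2):
  A: rows 5-6 cols 2-3 z=5 -> covers; best now A (z=5)
  B: rows 2-3 cols 2-5 -> outside (row miss)
  C: rows 0-3 cols 0-1 -> outside (row miss)
  D: rows 2-5 cols 2-4 z=1 -> covers; best now D (z=1)
  E: rows 5-6 cols 1-5 z=7 -> covers; best now D (z=1)
Winner: D at z=1

Answer: 1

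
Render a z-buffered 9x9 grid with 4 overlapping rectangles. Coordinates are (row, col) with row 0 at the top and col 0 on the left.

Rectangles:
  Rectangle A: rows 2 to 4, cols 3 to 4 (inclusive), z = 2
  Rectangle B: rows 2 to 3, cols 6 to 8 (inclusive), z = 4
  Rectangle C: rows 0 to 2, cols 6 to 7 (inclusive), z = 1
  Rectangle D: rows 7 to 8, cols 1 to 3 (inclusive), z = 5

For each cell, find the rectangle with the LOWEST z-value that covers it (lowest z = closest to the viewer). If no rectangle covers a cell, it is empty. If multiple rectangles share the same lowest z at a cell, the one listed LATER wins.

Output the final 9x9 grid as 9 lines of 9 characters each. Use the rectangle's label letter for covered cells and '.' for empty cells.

......CC.
......CC.
...AA.CCB
...AA.BBB
...AA....
.........
.........
.DDD.....
.DDD.....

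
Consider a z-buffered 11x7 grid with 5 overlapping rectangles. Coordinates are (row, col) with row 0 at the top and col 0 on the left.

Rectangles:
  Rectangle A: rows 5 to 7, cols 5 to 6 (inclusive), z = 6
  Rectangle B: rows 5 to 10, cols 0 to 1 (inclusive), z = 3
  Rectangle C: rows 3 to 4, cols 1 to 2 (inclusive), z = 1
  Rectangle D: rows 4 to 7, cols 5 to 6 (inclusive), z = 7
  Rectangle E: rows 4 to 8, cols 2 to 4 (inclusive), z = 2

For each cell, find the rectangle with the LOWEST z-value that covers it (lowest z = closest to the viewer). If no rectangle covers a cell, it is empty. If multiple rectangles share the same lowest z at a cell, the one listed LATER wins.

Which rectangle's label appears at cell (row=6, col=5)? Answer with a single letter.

Check cell (6,5):
  A: rows 5-7 cols 5-6 z=6 -> covers; best now A (z=6)
  B: rows 5-10 cols 0-1 -> outside (col miss)
  C: rows 3-4 cols 1-2 -> outside (row miss)
  D: rows 4-7 cols 5-6 z=7 -> covers; best now A (z=6)
  E: rows 4-8 cols 2-4 -> outside (col miss)
Winner: A at z=6

Answer: A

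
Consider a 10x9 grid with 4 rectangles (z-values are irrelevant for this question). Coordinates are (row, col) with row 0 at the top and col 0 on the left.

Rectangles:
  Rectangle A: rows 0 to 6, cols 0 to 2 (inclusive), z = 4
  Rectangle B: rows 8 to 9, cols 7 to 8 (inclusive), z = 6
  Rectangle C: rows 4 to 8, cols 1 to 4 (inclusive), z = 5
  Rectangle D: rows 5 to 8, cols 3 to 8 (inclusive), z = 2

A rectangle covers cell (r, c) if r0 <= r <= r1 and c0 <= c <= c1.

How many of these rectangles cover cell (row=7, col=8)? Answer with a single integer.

Answer: 1

Derivation:
Check cell (7,8):
  A: rows 0-6 cols 0-2 -> outside (row miss)
  B: rows 8-9 cols 7-8 -> outside (row miss)
  C: rows 4-8 cols 1-4 -> outside (col miss)
  D: rows 5-8 cols 3-8 -> covers
Count covering = 1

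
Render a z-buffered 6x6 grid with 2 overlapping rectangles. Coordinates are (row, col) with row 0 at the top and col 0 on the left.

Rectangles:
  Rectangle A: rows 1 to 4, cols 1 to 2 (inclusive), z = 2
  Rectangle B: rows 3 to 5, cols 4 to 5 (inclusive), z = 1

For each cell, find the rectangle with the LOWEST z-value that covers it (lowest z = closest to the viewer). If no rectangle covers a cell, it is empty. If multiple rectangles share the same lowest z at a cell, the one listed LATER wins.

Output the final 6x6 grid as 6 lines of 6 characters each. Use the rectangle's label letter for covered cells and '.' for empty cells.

......
.AA...
.AA...
.AA.BB
.AA.BB
....BB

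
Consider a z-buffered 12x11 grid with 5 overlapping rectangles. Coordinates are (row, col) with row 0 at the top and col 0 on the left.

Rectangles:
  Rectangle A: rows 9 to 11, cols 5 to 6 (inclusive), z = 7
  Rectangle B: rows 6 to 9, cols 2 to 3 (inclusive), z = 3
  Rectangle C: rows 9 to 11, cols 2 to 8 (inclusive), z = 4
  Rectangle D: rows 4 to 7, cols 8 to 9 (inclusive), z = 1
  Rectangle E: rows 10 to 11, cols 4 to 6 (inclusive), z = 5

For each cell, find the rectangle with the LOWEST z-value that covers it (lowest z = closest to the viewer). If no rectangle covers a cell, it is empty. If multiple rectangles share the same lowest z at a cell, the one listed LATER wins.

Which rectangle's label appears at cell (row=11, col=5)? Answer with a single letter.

Check cell (11,5):
  A: rows 9-11 cols 5-6 z=7 -> covers; best now A (z=7)
  B: rows 6-9 cols 2-3 -> outside (row miss)
  C: rows 9-11 cols 2-8 z=4 -> covers; best now C (z=4)
  D: rows 4-7 cols 8-9 -> outside (row miss)
  E: rows 10-11 cols 4-6 z=5 -> covers; best now C (z=4)
Winner: C at z=4

Answer: C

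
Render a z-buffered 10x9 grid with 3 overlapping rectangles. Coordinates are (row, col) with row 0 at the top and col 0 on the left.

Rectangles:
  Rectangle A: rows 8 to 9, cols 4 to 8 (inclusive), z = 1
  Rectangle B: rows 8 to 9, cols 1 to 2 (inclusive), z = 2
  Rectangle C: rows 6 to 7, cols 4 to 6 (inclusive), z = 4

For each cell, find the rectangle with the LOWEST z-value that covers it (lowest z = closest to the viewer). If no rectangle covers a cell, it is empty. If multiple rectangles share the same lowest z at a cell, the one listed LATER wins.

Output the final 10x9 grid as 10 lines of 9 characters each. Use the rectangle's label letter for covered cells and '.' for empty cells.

.........
.........
.........
.........
.........
.........
....CCC..
....CCC..
.BB.AAAAA
.BB.AAAAA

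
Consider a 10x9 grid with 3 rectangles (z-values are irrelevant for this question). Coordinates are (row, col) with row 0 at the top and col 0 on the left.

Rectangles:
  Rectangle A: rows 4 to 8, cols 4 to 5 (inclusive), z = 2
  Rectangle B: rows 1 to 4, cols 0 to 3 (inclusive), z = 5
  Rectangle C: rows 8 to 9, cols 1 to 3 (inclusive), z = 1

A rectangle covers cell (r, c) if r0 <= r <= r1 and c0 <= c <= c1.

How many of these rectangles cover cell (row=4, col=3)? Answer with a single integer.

Check cell (4,3):
  A: rows 4-8 cols 4-5 -> outside (col miss)
  B: rows 1-4 cols 0-3 -> covers
  C: rows 8-9 cols 1-3 -> outside (row miss)
Count covering = 1

Answer: 1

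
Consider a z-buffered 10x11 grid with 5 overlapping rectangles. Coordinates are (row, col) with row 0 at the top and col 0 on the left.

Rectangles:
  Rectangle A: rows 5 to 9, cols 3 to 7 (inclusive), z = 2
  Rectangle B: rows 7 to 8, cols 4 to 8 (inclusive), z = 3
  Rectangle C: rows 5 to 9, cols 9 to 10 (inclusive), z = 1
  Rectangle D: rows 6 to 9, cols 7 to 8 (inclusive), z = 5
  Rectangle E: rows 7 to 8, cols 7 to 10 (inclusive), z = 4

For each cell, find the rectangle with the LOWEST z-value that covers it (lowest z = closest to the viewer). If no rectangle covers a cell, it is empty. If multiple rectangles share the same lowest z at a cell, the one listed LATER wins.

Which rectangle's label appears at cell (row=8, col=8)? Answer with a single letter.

Check cell (8,8):
  A: rows 5-9 cols 3-7 -> outside (col miss)
  B: rows 7-8 cols 4-8 z=3 -> covers; best now B (z=3)
  C: rows 5-9 cols 9-10 -> outside (col miss)
  D: rows 6-9 cols 7-8 z=5 -> covers; best now B (z=3)
  E: rows 7-8 cols 7-10 z=4 -> covers; best now B (z=3)
Winner: B at z=3

Answer: B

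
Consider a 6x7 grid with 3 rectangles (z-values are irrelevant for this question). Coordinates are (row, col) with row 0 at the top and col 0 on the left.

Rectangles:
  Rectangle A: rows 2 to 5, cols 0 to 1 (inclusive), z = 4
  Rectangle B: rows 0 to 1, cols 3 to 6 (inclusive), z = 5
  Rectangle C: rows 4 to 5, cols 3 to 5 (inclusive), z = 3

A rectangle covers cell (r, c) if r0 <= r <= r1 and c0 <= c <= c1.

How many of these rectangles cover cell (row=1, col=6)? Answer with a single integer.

Answer: 1

Derivation:
Check cell (1,6):
  A: rows 2-5 cols 0-1 -> outside (row miss)
  B: rows 0-1 cols 3-6 -> covers
  C: rows 4-5 cols 3-5 -> outside (row miss)
Count covering = 1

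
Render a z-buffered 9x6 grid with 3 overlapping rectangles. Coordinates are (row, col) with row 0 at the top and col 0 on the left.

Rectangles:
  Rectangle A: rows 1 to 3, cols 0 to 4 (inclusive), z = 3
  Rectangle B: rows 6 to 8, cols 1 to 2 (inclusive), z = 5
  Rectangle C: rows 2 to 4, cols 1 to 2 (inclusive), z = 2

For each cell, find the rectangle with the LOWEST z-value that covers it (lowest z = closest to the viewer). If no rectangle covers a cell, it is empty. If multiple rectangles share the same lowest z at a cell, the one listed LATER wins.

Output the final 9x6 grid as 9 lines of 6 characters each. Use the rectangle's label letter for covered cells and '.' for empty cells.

......
AAAAA.
ACCAA.
ACCAA.
.CC...
......
.BB...
.BB...
.BB...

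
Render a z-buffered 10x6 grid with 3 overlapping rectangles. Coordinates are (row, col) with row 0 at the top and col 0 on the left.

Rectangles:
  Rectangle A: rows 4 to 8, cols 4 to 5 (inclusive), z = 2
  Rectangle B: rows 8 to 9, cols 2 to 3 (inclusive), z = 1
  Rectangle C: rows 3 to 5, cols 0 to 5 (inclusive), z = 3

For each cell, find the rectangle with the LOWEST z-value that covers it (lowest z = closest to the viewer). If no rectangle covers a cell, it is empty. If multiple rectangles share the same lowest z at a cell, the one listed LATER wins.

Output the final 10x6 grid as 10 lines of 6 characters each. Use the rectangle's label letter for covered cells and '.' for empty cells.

......
......
......
CCCCCC
CCCCAA
CCCCAA
....AA
....AA
..BBAA
..BB..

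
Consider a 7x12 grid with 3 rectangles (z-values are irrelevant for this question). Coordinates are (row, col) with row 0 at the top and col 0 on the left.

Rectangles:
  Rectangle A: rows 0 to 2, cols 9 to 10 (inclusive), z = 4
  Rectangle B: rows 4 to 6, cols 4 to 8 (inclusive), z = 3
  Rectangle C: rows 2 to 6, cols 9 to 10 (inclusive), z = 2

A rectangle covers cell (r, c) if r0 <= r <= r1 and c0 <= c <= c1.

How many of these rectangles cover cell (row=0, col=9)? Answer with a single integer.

Answer: 1

Derivation:
Check cell (0,9):
  A: rows 0-2 cols 9-10 -> covers
  B: rows 4-6 cols 4-8 -> outside (row miss)
  C: rows 2-6 cols 9-10 -> outside (row miss)
Count covering = 1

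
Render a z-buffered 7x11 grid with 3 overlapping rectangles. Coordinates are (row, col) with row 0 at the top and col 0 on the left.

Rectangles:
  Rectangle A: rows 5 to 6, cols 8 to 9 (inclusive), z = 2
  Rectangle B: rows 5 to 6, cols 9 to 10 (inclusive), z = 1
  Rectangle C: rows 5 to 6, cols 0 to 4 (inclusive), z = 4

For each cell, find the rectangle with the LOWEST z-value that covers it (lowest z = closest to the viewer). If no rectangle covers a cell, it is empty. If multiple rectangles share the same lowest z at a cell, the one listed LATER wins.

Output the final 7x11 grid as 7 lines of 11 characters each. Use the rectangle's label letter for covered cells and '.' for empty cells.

...........
...........
...........
...........
...........
CCCCC...ABB
CCCCC...ABB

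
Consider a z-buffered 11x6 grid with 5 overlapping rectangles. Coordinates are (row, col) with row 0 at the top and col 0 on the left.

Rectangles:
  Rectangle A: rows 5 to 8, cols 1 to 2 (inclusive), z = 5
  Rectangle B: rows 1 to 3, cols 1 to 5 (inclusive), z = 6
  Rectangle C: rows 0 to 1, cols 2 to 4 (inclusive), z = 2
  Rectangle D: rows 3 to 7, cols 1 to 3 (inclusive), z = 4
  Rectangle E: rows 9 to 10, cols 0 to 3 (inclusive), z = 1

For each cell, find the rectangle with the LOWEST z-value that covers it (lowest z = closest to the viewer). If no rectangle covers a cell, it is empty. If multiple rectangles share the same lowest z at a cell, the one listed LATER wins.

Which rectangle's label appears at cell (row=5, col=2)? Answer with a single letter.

Answer: D

Derivation:
Check cell (5,2):
  A: rows 5-8 cols 1-2 z=5 -> covers; best now A (z=5)
  B: rows 1-3 cols 1-5 -> outside (row miss)
  C: rows 0-1 cols 2-4 -> outside (row miss)
  D: rows 3-7 cols 1-3 z=4 -> covers; best now D (z=4)
  E: rows 9-10 cols 0-3 -> outside (row miss)
Winner: D at z=4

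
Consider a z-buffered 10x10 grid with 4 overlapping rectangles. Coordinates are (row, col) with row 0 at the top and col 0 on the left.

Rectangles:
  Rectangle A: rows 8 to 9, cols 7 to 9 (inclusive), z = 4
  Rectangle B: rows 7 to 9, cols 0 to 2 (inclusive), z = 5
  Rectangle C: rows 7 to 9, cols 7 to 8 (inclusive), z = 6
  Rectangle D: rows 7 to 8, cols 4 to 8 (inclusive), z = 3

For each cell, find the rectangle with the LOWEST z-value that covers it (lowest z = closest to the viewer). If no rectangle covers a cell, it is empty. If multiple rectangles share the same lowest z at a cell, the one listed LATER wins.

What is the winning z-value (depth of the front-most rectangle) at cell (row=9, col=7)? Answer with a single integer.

Answer: 4

Derivation:
Check cell (9,7):
  A: rows 8-9 cols 7-9 z=4 -> covers; best now A (z=4)
  B: rows 7-9 cols 0-2 -> outside (col miss)
  C: rows 7-9 cols 7-8 z=6 -> covers; best now A (z=4)
  D: rows 7-8 cols 4-8 -> outside (row miss)
Winner: A at z=4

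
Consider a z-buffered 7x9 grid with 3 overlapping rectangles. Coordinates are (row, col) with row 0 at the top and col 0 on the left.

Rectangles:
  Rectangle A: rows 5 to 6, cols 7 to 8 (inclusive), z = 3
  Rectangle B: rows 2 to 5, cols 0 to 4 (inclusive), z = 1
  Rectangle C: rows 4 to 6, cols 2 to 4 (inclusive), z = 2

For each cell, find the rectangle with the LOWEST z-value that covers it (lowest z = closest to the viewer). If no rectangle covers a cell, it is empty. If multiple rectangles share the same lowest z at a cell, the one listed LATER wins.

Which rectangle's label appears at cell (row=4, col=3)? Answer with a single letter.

Answer: B

Derivation:
Check cell (4,3):
  A: rows 5-6 cols 7-8 -> outside (row miss)
  B: rows 2-5 cols 0-4 z=1 -> covers; best now B (z=1)
  C: rows 4-6 cols 2-4 z=2 -> covers; best now B (z=1)
Winner: B at z=1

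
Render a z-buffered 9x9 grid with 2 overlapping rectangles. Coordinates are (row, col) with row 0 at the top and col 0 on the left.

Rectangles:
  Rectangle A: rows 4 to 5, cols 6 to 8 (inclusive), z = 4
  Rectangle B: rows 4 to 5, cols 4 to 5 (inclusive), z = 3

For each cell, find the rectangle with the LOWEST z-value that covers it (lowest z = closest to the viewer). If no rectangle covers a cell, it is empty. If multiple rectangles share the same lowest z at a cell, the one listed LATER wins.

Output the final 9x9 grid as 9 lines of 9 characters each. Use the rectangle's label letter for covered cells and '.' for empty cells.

.........
.........
.........
.........
....BBAAA
....BBAAA
.........
.........
.........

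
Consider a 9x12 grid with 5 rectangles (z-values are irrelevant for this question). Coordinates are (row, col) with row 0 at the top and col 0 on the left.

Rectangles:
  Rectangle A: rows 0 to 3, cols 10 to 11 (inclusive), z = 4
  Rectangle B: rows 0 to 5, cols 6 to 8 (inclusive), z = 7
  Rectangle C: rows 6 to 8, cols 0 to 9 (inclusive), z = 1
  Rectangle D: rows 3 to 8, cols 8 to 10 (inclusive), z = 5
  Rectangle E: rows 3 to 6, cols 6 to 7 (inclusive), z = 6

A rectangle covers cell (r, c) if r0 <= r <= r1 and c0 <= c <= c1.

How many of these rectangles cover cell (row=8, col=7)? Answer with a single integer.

Check cell (8,7):
  A: rows 0-3 cols 10-11 -> outside (row miss)
  B: rows 0-5 cols 6-8 -> outside (row miss)
  C: rows 6-8 cols 0-9 -> covers
  D: rows 3-8 cols 8-10 -> outside (col miss)
  E: rows 3-6 cols 6-7 -> outside (row miss)
Count covering = 1

Answer: 1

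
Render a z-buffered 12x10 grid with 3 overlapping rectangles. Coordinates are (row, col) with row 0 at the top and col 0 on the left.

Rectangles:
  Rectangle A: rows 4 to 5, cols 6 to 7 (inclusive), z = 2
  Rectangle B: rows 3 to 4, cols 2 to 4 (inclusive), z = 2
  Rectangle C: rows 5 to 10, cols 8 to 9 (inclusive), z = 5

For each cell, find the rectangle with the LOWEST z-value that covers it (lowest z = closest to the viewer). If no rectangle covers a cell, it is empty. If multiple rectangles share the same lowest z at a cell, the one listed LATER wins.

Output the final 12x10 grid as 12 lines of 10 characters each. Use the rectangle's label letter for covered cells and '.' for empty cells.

..........
..........
..........
..BBB.....
..BBB.AA..
......AACC
........CC
........CC
........CC
........CC
........CC
..........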